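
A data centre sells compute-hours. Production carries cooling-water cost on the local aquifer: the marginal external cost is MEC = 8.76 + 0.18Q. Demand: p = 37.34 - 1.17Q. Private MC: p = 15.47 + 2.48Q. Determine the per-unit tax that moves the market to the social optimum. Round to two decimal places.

Social marginal cost = private MC + MEC = 24.23 + 2.66Q.
Set SMC = demand: 24.23 + 2.66Q = 37.34 - 1.17Q → Q* = 3.4230.
The Pigouvian tax equals MEC at Q*: 8.76 + 0.18×3.4230 = 9.3761.

tax = 9.38 per unit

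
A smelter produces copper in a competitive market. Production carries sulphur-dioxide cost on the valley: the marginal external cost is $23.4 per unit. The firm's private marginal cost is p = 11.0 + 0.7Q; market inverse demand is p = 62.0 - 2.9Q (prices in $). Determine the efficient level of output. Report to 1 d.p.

Q* = 7.7

Social marginal cost = private MC + MEC = 34.4 + 0.7Q.
Set SMC = demand: 34.4 + 0.7Q = 62.0 - 2.9Q → Q* = 7.6667.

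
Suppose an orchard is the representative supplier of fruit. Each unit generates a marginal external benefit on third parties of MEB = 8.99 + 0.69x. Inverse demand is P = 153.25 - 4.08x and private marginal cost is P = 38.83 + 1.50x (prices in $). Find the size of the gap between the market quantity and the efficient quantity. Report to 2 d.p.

Market equilibrium (private): 38.83 + 1.50x = 153.25 - 4.08x → x_m = 20.5054.
Social marginal cost = private MC − MEB = 29.84 + 0.81x.
Set SMC = demand: 29.84 + 0.81x = 153.25 - 4.08x → x* = 25.2372.
Gap = |20.5054 − 25.2372| = 4.7318.

4.73 units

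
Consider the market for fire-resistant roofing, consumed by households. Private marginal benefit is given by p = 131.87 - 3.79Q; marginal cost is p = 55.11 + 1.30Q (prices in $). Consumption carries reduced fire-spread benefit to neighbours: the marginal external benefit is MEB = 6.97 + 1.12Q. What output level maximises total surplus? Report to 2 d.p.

Social marginal benefit = demand + MEB = 138.84 - 2.67Q.
Set SMB = MC: 138.84 - 2.67Q = 55.11 + 1.30Q → Q* = 21.0907.

Q* = 21.09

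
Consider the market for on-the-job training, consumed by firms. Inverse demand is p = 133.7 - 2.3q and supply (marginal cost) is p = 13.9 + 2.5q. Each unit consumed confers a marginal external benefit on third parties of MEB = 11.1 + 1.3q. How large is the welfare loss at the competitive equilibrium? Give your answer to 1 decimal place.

Market equilibrium (private): 13.9 + 2.5q = 133.7 - 2.3q → q_m = 24.9583.
Social marginal benefit = demand + MEB = 144.8 - q.
Set SMB = MC: 144.8 - q = 13.9 + 2.5q → q* = 37.4000.
The welfare-loss triangle has base |q_m − q*| and height MEB(q_m) (the vertical gap between SMB and MC is zero at q* and MEB at q_m).
DWL = ½ × 12.4417 × 43.5458 = 270.8919.

DWL = 270.9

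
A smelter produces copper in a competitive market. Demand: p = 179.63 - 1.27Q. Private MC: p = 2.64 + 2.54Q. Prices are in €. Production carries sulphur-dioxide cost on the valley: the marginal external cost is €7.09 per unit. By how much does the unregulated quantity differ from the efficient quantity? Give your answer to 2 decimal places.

1.86 units

Market equilibrium (private): 2.64 + 2.54Q = 179.63 - 1.27Q → Q_m = 46.4541.
Social marginal cost = private MC + MEC = 9.73 + 2.54Q.
Set SMC = demand: 9.73 + 2.54Q = 179.63 - 1.27Q → Q* = 44.5932.
Gap = |46.4541 − 44.5932| = 1.8609.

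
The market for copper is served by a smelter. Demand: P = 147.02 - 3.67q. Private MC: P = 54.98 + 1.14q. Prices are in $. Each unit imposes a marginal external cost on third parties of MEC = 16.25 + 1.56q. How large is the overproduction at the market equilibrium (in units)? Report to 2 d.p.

7.24 units

Market equilibrium (private): 54.98 + 1.14q = 147.02 - 3.67q → q_m = 19.1351.
Social marginal cost = private MC + MEC = 71.23 + 2.70q.
Set SMC = demand: 71.23 + 2.70q = 147.02 - 3.67q → q* = 11.8980.
Gap = |19.1351 − 11.8980| = 7.2371.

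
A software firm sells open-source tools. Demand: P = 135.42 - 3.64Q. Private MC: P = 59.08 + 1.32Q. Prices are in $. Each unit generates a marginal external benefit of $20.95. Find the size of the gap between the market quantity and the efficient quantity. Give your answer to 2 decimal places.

4.22 units

Market equilibrium (private): 59.08 + 1.32Q = 135.42 - 3.64Q → Q_m = 15.3911.
Social marginal cost = private MC − MEB = 38.13 + 1.32Q.
Set SMC = demand: 38.13 + 1.32Q = 135.42 - 3.64Q → Q* = 19.6149.
Gap = |15.3911 − 19.6149| = 4.2238.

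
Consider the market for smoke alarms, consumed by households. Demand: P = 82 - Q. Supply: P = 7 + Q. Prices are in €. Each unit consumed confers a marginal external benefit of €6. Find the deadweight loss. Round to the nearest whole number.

DWL = €9

Market equilibrium (private): 7 + Q = 82 - Q → Q_m = 37.5000.
Social marginal benefit = demand + MEB = 88 - Q.
Set SMB = MC: 88 - Q = 7 + Q → Q* = 40.5000.
Between Q* and Q_m the wedge SMB − MC runs linearly from 0 to MEB(Q_m), so the loss is a triangle.
DWL = ½ × 3.0000 × 6.0000 = 9.0000.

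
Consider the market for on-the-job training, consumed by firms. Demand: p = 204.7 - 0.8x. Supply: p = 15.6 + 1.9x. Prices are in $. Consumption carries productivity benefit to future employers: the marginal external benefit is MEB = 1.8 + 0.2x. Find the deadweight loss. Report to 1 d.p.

Market equilibrium (private): 15.6 + 1.9x = 204.7 - 0.8x → x_m = 70.0370.
Social marginal benefit = demand + MEB = 206.5 - 0.6x.
Set SMB = MC: 206.5 - 0.6x = 15.6 + 1.9x → x* = 76.3600.
The welfare-loss triangle has base |x_m − x*| and height MEB(x_m) (the vertical gap between SMB and MC is zero at x* and MEB at x_m).
DWL = ½ × 6.3230 × 15.8074 = 49.9751.

DWL = $50.0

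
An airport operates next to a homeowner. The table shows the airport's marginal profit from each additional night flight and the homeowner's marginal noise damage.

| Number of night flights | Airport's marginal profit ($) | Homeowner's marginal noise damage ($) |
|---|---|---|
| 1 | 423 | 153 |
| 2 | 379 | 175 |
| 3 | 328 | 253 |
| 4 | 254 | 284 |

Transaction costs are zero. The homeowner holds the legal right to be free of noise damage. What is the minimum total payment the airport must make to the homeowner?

$581

Efficient level: marginal profit ≥ marginal noise damage through level 3, so k* = 3.
With the homeowner holding the right, the airport must at least compensate total damage at k*: 153 + 175 + 253 = 581.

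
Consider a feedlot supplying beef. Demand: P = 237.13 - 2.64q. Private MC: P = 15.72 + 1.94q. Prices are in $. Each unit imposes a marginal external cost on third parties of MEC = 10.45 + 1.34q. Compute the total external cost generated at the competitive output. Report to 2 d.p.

$2070.99

Market equilibrium (private): 15.72 + 1.94q = 237.13 - 2.64q → q_m = 48.3428.
Total external cost = ∫₀^{q_m} (10.45 + 1.34q) dq = 10.45×48.3428 + ½×1.34×48.3428² = 2070.9899.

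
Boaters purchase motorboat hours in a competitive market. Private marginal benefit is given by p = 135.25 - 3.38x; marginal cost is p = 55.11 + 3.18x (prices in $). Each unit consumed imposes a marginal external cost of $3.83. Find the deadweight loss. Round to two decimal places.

DWL = $1.12

Market equilibrium (private): 55.11 + 3.18x = 135.25 - 3.38x → x_m = 12.2165.
Social marginal benefit = demand − MEC = 131.42 - 3.38x.
Set SMB = MC: 131.42 - 3.38x = 55.11 + 3.18x → x* = 11.6326.
Between x* and x_m the wedge MC − SMB runs linearly from 0 to MEC(x_m), so the loss is a triangle.
DWL = ½ × 0.5839 × 3.8300 = 1.1182.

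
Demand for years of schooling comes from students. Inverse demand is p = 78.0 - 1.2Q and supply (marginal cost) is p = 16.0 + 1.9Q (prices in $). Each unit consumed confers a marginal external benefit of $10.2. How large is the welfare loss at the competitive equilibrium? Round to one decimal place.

DWL = $16.8

Market equilibrium (private): 16.0 + 1.9Q = 78.0 - 1.2Q → Q_m = 20.0000.
Social marginal benefit = demand + MEB = 88.2 - 1.2Q.
Set SMB = MC: 88.2 - 1.2Q = 16.0 + 1.9Q → Q* = 23.2903.
Height of the DWL triangle at Q_m is SMB(Q_m) − MC(Q_m) = MEB(Q_m) = 10.2000.
DWL = ½ × 3.2903 × 10.2000 = 16.7805.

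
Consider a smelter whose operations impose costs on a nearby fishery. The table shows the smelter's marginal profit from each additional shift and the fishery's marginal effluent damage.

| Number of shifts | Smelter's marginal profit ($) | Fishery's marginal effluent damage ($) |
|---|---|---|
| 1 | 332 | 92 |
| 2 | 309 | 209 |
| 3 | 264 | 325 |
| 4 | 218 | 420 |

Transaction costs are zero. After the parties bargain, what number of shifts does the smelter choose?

Bargaining reaches the level where marginal profit last exceeds marginal effluent damage.
That holds through level 2 (309 ≥ 209) but not at 3 (264 < 325).

2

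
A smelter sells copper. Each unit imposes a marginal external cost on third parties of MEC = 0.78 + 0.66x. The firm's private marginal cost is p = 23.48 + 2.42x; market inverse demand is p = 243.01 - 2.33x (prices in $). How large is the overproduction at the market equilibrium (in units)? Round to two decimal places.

Market equilibrium (private): 23.48 + 2.42x = 243.01 - 2.33x → x_m = 46.2168.
Social marginal cost = private MC + MEC = 24.26 + 3.08x.
Set SMC = demand: 24.26 + 3.08x = 243.01 - 2.33x → x* = 40.4344.
Gap = |46.2168 − 40.4344| = 5.7824.

5.78 units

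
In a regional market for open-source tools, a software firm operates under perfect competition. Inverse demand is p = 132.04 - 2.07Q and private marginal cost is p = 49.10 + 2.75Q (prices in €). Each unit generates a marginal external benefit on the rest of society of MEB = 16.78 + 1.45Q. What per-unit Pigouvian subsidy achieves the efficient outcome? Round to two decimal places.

subsidy = €59.69 per unit

Social marginal cost = private MC − MEB = 32.32 + 1.30Q.
Set SMC = demand: 32.32 + 1.30Q = 132.04 - 2.07Q → Q* = 29.5905.
The Pigouvian subsidy equals MEB at Q*: 16.78 + 1.45×29.5905 = 59.6862.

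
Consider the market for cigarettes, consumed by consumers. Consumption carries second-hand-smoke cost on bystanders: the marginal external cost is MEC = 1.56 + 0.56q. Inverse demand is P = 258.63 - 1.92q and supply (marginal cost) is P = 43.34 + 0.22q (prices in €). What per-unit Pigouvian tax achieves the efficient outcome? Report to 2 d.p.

tax = €45.89 per unit

Social marginal benefit = demand − MEC = 257.07 - 2.48q.
Set SMB = MC: 257.07 - 2.48q = 43.34 + 0.22q → q* = 79.1593.
The Pigouvian tax equals MEC at q*: 1.56 + 0.56×79.1593 = 45.8892.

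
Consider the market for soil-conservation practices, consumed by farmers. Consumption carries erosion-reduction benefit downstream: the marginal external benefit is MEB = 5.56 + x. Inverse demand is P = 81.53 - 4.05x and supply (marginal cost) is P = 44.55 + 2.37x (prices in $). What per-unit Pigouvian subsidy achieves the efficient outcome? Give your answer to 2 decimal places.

Social marginal benefit = demand + MEB = 87.09 - 3.05x.
Set SMB = MC: 87.09 - 3.05x = 44.55 + 2.37x → x* = 7.8487.
The Pigouvian subsidy equals MEB at x*: 5.56 + 1.00×7.8487 = 13.4087.

subsidy = $13.41 per unit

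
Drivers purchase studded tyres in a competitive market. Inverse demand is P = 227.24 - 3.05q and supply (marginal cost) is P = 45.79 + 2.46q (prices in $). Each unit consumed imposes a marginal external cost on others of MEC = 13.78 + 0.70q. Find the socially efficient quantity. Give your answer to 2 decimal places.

Social marginal benefit = demand − MEC = 213.46 - 3.75q.
Set SMB = MC: 213.46 - 3.75q = 45.79 + 2.46q → q* = 27.0000.

q* = 27.00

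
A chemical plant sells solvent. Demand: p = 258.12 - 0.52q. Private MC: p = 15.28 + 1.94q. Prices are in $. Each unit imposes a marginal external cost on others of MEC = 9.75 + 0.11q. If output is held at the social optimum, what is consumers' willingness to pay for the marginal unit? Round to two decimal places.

P = $210.96

Social marginal cost = private MC + MEC = 25.03 + 2.05q.
Set SMC = demand: 25.03 + 2.05q = 258.12 - 0.52q → q* = 90.6965.
Consumer price on the demand curve at q*: 258.12 − 0.52×90.6965 = 210.9578.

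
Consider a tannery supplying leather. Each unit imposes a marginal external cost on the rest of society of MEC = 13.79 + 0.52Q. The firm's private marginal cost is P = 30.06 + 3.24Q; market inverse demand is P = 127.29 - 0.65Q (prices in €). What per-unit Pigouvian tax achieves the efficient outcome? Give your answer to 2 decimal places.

tax = €23.63 per unit

Social marginal cost = private MC + MEC = 43.85 + 3.76Q.
Set SMC = demand: 43.85 + 3.76Q = 127.29 - 0.65Q → Q* = 18.9206.
The Pigouvian tax equals MEC at Q*: 13.79 + 0.52×18.9206 = 23.6287.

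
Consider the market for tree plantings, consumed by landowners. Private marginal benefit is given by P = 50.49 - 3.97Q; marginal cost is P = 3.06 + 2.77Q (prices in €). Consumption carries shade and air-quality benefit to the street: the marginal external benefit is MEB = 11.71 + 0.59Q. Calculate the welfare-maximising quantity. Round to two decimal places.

Q* = 9.62

Social marginal benefit = demand + MEB = 62.20 - 3.38Q.
Set SMB = MC: 62.20 - 3.38Q = 3.06 + 2.77Q → Q* = 9.6163.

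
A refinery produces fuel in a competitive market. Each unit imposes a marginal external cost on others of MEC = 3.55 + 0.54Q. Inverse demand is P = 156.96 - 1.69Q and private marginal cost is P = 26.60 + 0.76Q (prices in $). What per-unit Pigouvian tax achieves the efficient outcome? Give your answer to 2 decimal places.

Social marginal cost = private MC + MEC = 30.15 + 1.30Q.
Set SMC = demand: 30.15 + 1.30Q = 156.96 - 1.69Q → Q* = 42.4114.
The Pigouvian tax equals MEC at Q*: 3.55 + 0.54×42.4114 = 26.4522.

tax = $26.45 per unit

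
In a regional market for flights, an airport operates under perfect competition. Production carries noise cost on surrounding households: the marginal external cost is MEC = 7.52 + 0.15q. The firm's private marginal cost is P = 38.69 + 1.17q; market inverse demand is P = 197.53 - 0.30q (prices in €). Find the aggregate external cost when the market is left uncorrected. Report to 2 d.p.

Market equilibrium (private): 38.69 + 1.17q = 197.53 - 0.30q → q_m = 108.0544.
Total external cost = ∫₀^{q_m} (7.52 + 0.15q) dq = 7.52×108.0544 + ½×0.15×108.0544² = 1688.2506.

€1688.25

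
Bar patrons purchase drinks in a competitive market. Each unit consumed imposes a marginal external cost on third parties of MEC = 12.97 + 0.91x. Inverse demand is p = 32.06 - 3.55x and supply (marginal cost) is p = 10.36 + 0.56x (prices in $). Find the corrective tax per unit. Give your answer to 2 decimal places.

tax = $14.55 per unit

Social marginal benefit = demand − MEC = 19.09 - 4.46x.
Set SMB = MC: 19.09 - 4.46x = 10.36 + 0.56x → x* = 1.7390.
The Pigouvian tax equals MEC at x*: 12.97 + 0.91×1.7390 = 14.5525.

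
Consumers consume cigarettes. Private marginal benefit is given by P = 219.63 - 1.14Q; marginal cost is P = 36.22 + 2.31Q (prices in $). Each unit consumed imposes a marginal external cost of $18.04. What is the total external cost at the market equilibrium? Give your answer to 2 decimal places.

$959.05

Market equilibrium (private): 36.22 + 2.31Q = 219.63 - 1.14Q → Q_m = 53.1623.
Total external cost = MEC × Q_m = 18.04 × 53.1623 = 959.0479.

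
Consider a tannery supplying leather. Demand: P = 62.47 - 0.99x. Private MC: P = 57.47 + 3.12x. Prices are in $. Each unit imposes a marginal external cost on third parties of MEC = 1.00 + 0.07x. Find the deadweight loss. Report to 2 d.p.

Market equilibrium (private): 57.47 + 3.12x = 62.47 - 0.99x → x_m = 1.2165.
Social marginal cost = private MC + MEC = 58.47 + 3.19x.
Set SMC = demand: 58.47 + 3.19x = 62.47 - 0.99x → x* = 0.9569.
The loss is the area between SMC and demand from x* to x_m; with linear curves that's a triangle of height MEC(x_m).
DWL = ½ × 0.2596 × 1.0852 = 0.1409.

DWL = $0.14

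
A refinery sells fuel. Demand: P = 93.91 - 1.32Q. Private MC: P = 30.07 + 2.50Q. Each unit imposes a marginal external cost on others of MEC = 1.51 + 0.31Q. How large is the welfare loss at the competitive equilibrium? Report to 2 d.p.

Market equilibrium (private): 30.07 + 2.50Q = 93.91 - 1.32Q → Q_m = 16.7120.
Social marginal cost = private MC + MEC = 31.58 + 2.81Q.
Set SMC = demand: 31.58 + 2.81Q = 93.91 - 1.32Q → Q* = 15.0920.
The welfare-loss triangle has base |Q_m − Q*| and height MEC(Q_m) (the vertical gap between SMC and demand is zero at Q* and MEC at Q_m).
DWL = ½ × 1.6200 × 6.6907 = 5.4195.

DWL = 5.42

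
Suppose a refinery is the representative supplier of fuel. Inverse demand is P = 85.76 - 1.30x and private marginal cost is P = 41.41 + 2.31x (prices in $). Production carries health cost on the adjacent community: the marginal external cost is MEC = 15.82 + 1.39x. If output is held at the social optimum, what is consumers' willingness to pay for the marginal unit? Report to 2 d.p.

P = $78.34

Social marginal cost = private MC + MEC = 57.23 + 3.70x.
Set SMC = demand: 57.23 + 3.70x = 85.76 - 1.30x → x* = 5.7060.
Consumer price on the demand curve at x*: 85.76 − 1.30×5.7060 = 78.3422.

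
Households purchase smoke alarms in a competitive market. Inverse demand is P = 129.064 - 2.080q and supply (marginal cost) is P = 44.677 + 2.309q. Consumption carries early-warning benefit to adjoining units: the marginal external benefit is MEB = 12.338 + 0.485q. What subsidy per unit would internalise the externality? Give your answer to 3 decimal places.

Social marginal benefit = demand + MEB = 141.402 - 1.595q.
Set SMB = MC: 141.402 - 1.595q = 44.677 + 2.309q → q* = 24.7759.
The Pigouvian subsidy equals MEB at q*: 12.338 + 0.485×24.7759 = 24.3543.

subsidy = 24.354 per unit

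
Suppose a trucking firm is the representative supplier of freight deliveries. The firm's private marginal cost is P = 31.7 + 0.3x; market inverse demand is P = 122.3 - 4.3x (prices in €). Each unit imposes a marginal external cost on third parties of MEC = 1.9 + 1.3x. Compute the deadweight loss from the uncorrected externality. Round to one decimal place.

DWL = €64.1

Market equilibrium (private): 31.7 + 0.3x = 122.3 - 4.3x → x_m = 19.6957.
Social marginal cost = private MC + MEC = 33.6 + 1.6x.
Set SMC = demand: 33.6 + 1.6x = 122.3 - 4.3x → x* = 15.0339.
Height of the DWL triangle at x_m is SMC(x_m) − demand(x_m) = MEC(x_m) = 27.5043.
DWL = ½ × 4.6618 × 27.5043 = 64.1098.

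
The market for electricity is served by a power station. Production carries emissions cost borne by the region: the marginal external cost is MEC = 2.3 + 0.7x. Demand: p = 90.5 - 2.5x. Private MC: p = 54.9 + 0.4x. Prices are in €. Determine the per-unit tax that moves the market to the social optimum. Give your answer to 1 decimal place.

tax = €8.8 per unit

Social marginal cost = private MC + MEC = 57.2 + 1.1x.
Set SMC = demand: 57.2 + 1.1x = 90.5 - 2.5x → x* = 9.2500.
The Pigouvian tax equals MEC at x*: 2.3 + 0.7×9.2500 = 8.7750.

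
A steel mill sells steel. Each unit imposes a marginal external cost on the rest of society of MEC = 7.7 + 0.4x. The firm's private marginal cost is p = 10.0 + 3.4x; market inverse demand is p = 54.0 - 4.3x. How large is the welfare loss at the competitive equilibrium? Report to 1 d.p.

Market equilibrium (private): 10.0 + 3.4x = 54.0 - 4.3x → x_m = 5.7143.
Social marginal cost = private MC + MEC = 17.7 + 3.8x.
Set SMC = demand: 17.7 + 3.8x = 54.0 - 4.3x → x* = 4.4815.
The welfare-loss triangle has base |x_m − x*| and height MEC(x_m) (the vertical gap between SMC and demand is zero at x* and MEC at x_m).
DWL = ½ × 1.2328 × 9.9857 = 6.1552.

DWL = 6.2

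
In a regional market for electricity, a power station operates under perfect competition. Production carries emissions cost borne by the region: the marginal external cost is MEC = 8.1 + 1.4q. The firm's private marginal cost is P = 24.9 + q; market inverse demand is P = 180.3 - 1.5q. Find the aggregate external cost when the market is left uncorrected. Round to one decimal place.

Market equilibrium (private): 24.9 + q = 180.3 - 1.5q → q_m = 62.1600.
Total external cost = ∫₀^{q_m} (8.1 + 1.4q) dq = 8.1×62.1600 + ½×1.4×62.1600² = 3208.2019.

3208.2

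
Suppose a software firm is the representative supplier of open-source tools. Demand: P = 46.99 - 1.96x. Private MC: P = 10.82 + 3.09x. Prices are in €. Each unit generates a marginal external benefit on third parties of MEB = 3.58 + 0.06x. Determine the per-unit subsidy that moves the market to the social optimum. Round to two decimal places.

Social marginal cost = private MC − MEB = 7.24 + 3.03x.
Set SMC = demand: 7.24 + 3.03x = 46.99 - 1.96x → x* = 7.9659.
The Pigouvian subsidy equals MEB at x*: 3.58 + 0.06×7.9659 = 4.0580.

subsidy = €4.06 per unit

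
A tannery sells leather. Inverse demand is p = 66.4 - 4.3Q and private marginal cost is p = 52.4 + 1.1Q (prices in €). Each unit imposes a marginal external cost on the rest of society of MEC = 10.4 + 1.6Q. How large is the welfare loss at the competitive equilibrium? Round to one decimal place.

Market equilibrium (private): 52.4 + 1.1Q = 66.4 - 4.3Q → Q_m = 2.5926.
Social marginal cost = private MC + MEC = 62.8 + 2.7Q.
Set SMC = demand: 62.8 + 2.7Q = 66.4 - 4.3Q → Q* = 0.5143.
The welfare-loss triangle has base |Q_m − Q*| and height MEC(Q_m) (the vertical gap between SMC and demand is zero at Q* and MEC at Q_m).
DWL = ½ × 2.0783 × 14.5481 = 15.1177.

DWL = €15.1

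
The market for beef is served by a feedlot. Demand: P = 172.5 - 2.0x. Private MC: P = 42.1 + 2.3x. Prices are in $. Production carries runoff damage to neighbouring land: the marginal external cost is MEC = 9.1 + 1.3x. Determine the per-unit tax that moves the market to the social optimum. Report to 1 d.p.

tax = $37.3 per unit

Social marginal cost = private MC + MEC = 51.2 + 3.6x.
Set SMC = demand: 51.2 + 3.6x = 172.5 - 2.0x → x* = 21.6607.
The Pigouvian tax equals MEC at x*: 9.1 + 1.3×21.6607 = 37.2589.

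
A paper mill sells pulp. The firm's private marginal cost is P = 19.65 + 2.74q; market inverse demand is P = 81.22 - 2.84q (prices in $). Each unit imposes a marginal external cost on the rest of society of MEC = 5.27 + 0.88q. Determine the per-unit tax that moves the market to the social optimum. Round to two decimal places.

Social marginal cost = private MC + MEC = 24.92 + 3.62q.
Set SMC = demand: 24.92 + 3.62q = 81.22 - 2.84q → q* = 8.7152.
The Pigouvian tax equals MEC at q*: 5.27 + 0.88×8.7152 = 12.9394.

tax = $12.94 per unit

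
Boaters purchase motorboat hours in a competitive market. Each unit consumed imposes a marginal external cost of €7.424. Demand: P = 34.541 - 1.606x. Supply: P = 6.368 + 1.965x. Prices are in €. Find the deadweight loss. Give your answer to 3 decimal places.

DWL = €7.717

Market equilibrium (private): 6.368 + 1.965x = 34.541 - 1.606x → x_m = 7.8894.
Social marginal benefit = demand − MEC = 27.117 - 1.606x.
Set SMB = MC: 27.117 - 1.606x = 6.368 + 1.965x → x* = 5.8104.
Height of the DWL triangle at x_m is MC(x_m) − SMB(x_m) = MEC(x_m) = 7.4240.
DWL = ½ × 2.0790 × 7.4240 = 7.7172.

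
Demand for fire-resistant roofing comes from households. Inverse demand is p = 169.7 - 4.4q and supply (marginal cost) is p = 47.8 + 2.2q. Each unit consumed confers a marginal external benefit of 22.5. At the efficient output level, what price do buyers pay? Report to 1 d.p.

P = 73.4

Social marginal benefit = demand + MEB = 192.2 - 4.4q.
Set SMB = MC: 192.2 - 4.4q = 47.8 + 2.2q → q* = 21.8788.
Consumer price on the demand curve at q*: 169.7 − 4.4×21.8788 = 73.4333.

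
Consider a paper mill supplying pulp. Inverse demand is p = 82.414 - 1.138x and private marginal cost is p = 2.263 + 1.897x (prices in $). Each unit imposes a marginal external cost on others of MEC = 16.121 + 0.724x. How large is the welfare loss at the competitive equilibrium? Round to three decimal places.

DWL = $165.194

Market equilibrium (private): 2.263 + 1.897x = 82.414 - 1.138x → x_m = 26.4089.
Social marginal cost = private MC + MEC = 18.384 + 2.621x.
Set SMC = demand: 18.384 + 2.621x = 82.414 - 1.138x → x* = 17.0338.
Height of the DWL triangle at x_m is SMC(x_m) − demand(x_m) = MEC(x_m) = 35.2410.
DWL = ½ × 9.3751 × 35.2410 = 165.1939.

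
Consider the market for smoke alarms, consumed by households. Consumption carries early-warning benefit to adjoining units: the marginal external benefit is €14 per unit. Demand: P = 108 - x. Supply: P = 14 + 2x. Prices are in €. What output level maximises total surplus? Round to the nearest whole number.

Social marginal benefit = demand + MEB = 122 - x.
Set SMB = MC: 122 - x = 14 + 2x → x* = 36.0000.

x* = 36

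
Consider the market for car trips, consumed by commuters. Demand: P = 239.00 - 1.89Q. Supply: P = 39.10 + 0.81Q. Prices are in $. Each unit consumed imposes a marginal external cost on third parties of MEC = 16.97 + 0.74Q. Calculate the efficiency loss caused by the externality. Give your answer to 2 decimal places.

Market equilibrium (private): 39.10 + 0.81Q = 239.00 - 1.89Q → Q_m = 74.0370.
Social marginal benefit = demand − MEC = 222.03 - 2.63Q.
Set SMB = MC: 222.03 - 2.63Q = 39.10 + 0.81Q → Q* = 53.1773.
Between Q* and Q_m the wedge MC − SMB runs linearly from 0 to MEC(Q_m), so the loss is a triangle.
DWL = ½ × 20.8597 × 71.7574 = 748.4189.

DWL = $748.42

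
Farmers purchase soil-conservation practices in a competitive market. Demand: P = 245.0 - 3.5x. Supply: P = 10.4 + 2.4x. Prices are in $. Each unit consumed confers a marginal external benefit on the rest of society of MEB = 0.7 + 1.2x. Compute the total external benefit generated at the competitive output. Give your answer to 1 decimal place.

Market equilibrium (private): 10.4 + 2.4x = 245.0 - 3.5x → x_m = 39.7627.
Total external benefit = ∫₀^{x_m} (0.7 + 1.2x) dx = 0.7×39.7627 + ½×1.2×39.7627² = 976.4773.

$976.5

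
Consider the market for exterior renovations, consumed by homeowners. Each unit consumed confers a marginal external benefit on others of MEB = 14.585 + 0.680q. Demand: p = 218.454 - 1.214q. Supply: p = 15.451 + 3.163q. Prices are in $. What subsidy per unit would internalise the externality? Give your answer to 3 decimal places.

subsidy = $54.607 per unit

Social marginal benefit = demand + MEB = 233.039 - 0.534q.
Set SMB = MC: 233.039 - 0.534q = 15.451 + 3.163q → q* = 58.8553.
The Pigouvian subsidy equals MEB at q*: 14.585 + 0.680×58.8553 = 54.6066.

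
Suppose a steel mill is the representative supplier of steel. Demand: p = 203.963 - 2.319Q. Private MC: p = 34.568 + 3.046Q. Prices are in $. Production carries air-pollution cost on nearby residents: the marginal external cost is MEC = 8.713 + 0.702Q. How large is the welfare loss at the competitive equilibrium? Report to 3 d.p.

Market equilibrium (private): 34.568 + 3.046Q = 203.963 - 2.319Q → Q_m = 31.5741.
Social marginal cost = private MC + MEC = 43.281 + 3.748Q.
Set SMC = demand: 43.281 + 3.748Q = 203.963 - 2.319Q → Q* = 26.4846.
Height of the DWL triangle at Q_m is SMC(Q_m) − demand(Q_m) = MEC(Q_m) = 30.8780.
DWL = ½ × 5.0895 × 30.8780 = 78.5768.

DWL = $78.577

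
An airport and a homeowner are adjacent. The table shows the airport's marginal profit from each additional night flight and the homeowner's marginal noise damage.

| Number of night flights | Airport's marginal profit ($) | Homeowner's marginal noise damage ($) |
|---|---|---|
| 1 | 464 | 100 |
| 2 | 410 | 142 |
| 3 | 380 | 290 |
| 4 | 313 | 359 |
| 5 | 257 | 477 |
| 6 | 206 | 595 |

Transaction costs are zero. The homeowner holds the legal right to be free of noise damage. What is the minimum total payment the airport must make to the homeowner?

Efficient level: marginal profit ≥ marginal noise damage through level 3, so k* = 3.
With the homeowner holding the right, the airport must at least compensate total damage at k*: 100 + 142 + 290 = 532.

$532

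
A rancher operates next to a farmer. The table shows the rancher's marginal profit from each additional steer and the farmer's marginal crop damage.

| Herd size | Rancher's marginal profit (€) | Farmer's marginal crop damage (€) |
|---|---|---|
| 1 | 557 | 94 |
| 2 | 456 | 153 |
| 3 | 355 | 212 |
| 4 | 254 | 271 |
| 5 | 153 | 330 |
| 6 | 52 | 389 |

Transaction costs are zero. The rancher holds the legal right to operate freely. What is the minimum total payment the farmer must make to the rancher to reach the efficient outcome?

Left alone the rancher would choose level 6 (marginal profit stays positive).
Efficient level: k* = 3 (marginal profit ≥ marginal crop damage through 3).
The farmer must at least cover the rancher's forgone profit from cutting 6→3: 254 + 153 + 52 = 459.

€459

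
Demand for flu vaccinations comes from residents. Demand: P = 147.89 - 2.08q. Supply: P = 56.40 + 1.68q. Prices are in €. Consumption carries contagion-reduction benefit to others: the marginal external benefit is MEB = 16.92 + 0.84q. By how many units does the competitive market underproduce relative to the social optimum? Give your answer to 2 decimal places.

Market equilibrium (private): 56.40 + 1.68q = 147.89 - 2.08q → q_m = 24.3324.
Social marginal benefit = demand + MEB = 164.81 - 1.24q.
Set SMB = MC: 164.81 - 1.24q = 56.40 + 1.68q → q* = 37.1267.
Gap = |24.3324 − 37.1267| = 12.7943.

12.79 units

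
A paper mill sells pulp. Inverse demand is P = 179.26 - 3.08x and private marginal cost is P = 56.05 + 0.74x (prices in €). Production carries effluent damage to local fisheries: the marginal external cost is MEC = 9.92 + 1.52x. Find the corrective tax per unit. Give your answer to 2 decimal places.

tax = €42.17 per unit

Social marginal cost = private MC + MEC = 65.97 + 2.26x.
Set SMC = demand: 65.97 + 2.26x = 179.26 - 3.08x → x* = 21.2154.
The Pigouvian tax equals MEC at x*: 9.92 + 1.52×21.2154 = 42.1674.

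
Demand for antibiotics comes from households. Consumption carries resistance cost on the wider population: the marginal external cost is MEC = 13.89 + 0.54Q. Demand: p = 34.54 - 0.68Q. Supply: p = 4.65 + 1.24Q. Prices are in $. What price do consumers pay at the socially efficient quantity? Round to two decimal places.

Social marginal benefit = demand − MEC = 20.65 - 1.22Q.
Set SMB = MC: 20.65 - 1.22Q = 4.65 + 1.24Q → Q* = 6.5041.
Consumer price on the demand curve at Q*: 34.54 − 0.68×6.5041 = 30.1172.

P = $30.12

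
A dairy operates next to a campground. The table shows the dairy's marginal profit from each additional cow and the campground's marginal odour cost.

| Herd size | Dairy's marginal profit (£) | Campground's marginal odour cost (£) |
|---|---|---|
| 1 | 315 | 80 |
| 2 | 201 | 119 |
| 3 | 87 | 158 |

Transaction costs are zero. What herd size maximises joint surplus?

Bargaining reaches the level where marginal profit last exceeds marginal odour cost.
That holds through level 2 (201 ≥ 119) but not at 3 (87 < 158).

2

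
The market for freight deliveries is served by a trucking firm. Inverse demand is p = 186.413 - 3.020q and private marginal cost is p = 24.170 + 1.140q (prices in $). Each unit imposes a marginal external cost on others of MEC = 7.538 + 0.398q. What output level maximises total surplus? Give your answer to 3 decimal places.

Social marginal cost = private MC + MEC = 31.708 + 1.538q.
Set SMC = demand: 31.708 + 1.538q = 186.413 - 3.020q → q* = 33.9414.

q* = 33.941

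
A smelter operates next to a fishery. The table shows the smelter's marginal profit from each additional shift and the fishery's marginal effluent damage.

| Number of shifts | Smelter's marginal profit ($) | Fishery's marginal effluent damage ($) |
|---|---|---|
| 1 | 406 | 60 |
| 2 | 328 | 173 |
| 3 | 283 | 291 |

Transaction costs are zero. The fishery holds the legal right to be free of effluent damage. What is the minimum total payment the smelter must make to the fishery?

$233

Efficient level: marginal profit ≥ marginal effluent damage through level 2, so k* = 2.
With the fishery holding the right, the smelter must at least compensate total damage at k*: 60 + 173 = 233.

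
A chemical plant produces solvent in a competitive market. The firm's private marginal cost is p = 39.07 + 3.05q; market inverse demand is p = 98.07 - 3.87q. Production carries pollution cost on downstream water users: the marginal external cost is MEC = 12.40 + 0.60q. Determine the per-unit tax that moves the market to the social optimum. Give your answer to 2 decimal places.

Social marginal cost = private MC + MEC = 51.47 + 3.65q.
Set SMC = demand: 51.47 + 3.65q = 98.07 - 3.87q → q* = 6.1968.
The Pigouvian tax equals MEC at q*: 12.40 + 0.60×6.1968 = 16.1181.

tax = 16.12 per unit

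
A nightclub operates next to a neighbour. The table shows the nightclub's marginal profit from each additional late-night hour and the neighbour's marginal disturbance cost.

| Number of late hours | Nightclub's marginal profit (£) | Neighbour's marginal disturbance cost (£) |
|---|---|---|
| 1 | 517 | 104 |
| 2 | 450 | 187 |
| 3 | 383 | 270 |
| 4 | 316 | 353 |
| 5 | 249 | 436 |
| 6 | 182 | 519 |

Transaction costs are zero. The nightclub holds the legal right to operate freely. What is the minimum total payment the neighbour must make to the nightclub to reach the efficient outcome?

Left alone the nightclub would choose level 6 (marginal profit stays positive).
Efficient level: k* = 3 (marginal profit ≥ marginal disturbance cost through 3).
The neighbour must at least cover the nightclub's forgone profit from cutting 6→3: 316 + 249 + 182 = 747.

£747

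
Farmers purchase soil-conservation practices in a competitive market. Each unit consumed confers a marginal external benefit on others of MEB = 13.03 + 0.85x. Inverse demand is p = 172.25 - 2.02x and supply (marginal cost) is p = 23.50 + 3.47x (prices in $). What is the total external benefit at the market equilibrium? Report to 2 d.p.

$665.05

Market equilibrium (private): 23.50 + 3.47x = 172.25 - 2.02x → x_m = 27.0947.
Total external benefit = ∫₀^{x_m} (13.03 + 0.85x) dx = 13.03×27.0947 + ½×0.85×27.0947² = 665.0461.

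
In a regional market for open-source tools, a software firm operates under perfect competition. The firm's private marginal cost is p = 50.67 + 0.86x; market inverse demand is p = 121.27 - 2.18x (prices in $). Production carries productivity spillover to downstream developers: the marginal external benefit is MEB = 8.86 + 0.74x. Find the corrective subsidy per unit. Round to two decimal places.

subsidy = $34.43 per unit

Social marginal cost = private MC − MEB = 41.81 + 0.12x.
Set SMC = demand: 41.81 + 0.12x = 121.27 - 2.18x → x* = 34.5478.
The Pigouvian subsidy equals MEB at x*: 8.86 + 0.74×34.5478 = 34.4254.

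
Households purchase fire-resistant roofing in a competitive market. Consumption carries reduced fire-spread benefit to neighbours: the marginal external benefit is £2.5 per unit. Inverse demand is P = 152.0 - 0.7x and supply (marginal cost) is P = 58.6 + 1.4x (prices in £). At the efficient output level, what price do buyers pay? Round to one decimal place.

P = £120.0

Social marginal benefit = demand + MEB = 154.5 - 0.7x.
Set SMB = MC: 154.5 - 0.7x = 58.6 + 1.4x → x* = 45.6667.
Consumer price on the demand curve at x*: 152.0 − 0.7×45.6667 = 120.0333.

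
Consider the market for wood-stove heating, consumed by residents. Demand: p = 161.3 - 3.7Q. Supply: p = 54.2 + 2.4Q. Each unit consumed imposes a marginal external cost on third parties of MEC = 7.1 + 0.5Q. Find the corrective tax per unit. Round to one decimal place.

tax = 14.7 per unit

Social marginal benefit = demand − MEC = 154.2 - 4.2Q.
Set SMB = MC: 154.2 - 4.2Q = 54.2 + 2.4Q → Q* = 15.1515.
The Pigouvian tax equals MEC at Q*: 7.1 + 0.5×15.1515 = 14.6758.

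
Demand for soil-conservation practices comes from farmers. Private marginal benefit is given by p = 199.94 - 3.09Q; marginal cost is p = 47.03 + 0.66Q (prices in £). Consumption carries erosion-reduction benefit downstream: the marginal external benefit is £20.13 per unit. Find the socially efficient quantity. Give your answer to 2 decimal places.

Social marginal benefit = demand + MEB = 220.07 - 3.09Q.
Set SMB = MC: 220.07 - 3.09Q = 47.03 + 0.66Q → Q* = 46.1440.

Q* = 46.14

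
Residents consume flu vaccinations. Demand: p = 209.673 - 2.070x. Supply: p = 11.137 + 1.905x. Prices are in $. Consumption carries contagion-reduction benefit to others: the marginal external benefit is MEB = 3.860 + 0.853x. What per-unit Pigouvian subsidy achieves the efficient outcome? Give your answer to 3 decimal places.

subsidy = $59.159 per unit

Social marginal benefit = demand + MEB = 213.533 - 1.217x.
Set SMB = MC: 213.533 - 1.217x = 11.137 + 1.905x → x* = 64.8290.
The Pigouvian subsidy equals MEB at x*: 3.860 + 0.853×64.8290 = 59.1591.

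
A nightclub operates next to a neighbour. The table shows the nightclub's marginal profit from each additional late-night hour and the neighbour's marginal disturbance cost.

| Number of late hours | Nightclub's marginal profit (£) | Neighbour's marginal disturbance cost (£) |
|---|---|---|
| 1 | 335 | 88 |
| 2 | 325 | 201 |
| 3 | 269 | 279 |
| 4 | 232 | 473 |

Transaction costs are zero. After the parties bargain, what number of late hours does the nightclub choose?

Bargaining reaches the level where marginal profit last exceeds marginal disturbance cost.
That holds through level 2 (325 ≥ 201) but not at 3 (269 < 279).

2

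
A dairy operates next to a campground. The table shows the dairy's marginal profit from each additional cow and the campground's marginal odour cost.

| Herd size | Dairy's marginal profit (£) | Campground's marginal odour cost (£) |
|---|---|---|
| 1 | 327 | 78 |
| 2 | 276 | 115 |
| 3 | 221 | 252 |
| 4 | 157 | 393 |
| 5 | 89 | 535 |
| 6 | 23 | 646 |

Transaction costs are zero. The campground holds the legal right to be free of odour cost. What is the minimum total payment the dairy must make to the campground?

£193

Efficient level: marginal profit ≥ marginal odour cost through level 2, so k* = 2.
With the campground holding the right, the dairy must at least compensate total damage at k*: 78 + 115 = 193.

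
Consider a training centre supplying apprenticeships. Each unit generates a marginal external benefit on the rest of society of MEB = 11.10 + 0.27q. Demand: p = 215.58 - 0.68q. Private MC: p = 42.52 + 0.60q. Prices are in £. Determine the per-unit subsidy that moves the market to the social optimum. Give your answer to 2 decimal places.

Social marginal cost = private MC − MEB = 31.42 + 0.33q.
Set SMC = demand: 31.42 + 0.33q = 215.58 - 0.68q → q* = 182.3366.
The Pigouvian subsidy equals MEB at q*: 11.10 + 0.27×182.3366 = 60.3309.

subsidy = £60.33 per unit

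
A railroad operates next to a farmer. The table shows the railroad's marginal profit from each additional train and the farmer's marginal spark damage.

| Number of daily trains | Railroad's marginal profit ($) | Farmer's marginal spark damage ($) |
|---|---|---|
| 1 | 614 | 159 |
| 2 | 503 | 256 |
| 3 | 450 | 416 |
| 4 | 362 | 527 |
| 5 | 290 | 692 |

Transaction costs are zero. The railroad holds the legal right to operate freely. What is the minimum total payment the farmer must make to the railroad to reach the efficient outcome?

$652

Left alone the railroad would choose level 5 (marginal profit stays positive).
Efficient level: k* = 3 (marginal profit ≥ marginal spark damage through 3).
The farmer must at least cover the railroad's forgone profit from cutting 5→3: 362 + 290 = 652.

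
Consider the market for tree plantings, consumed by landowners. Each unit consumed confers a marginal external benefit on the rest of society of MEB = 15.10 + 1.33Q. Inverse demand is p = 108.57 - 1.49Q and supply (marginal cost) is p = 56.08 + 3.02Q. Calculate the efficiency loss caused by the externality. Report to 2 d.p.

Market equilibrium (private): 56.08 + 3.02Q = 108.57 - 1.49Q → Q_m = 11.6386.
Social marginal benefit = demand + MEB = 123.67 - 0.16Q.
Set SMB = MC: 123.67 - 0.16Q = 56.08 + 3.02Q → Q* = 21.2547.
Between Q* and Q_m the wedge SMB − MC runs linearly from 0 to MEB(Q_m), so the loss is a triangle.
DWL = ½ × 9.6161 × 30.5793 = 147.0268.

DWL = 147.03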